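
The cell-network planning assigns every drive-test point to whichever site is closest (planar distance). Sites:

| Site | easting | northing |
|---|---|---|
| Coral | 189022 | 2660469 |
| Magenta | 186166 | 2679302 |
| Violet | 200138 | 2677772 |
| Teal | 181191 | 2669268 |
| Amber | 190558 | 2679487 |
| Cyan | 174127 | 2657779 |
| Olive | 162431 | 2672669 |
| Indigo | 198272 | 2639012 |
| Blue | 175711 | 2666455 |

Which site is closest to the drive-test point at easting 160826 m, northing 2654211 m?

Squared distances to each site:
Coral: 834176980.000; Magenta: 1271673881.000; Violet: 2100554065.000; Teal: 641446474.000; Amber: 1522868000.000; Cyan: 189647225.000; Olive: 343273789.000; Indigo: 1633212517.000; Blue: 371478761.000.
Minimum at Cyan.

Cyan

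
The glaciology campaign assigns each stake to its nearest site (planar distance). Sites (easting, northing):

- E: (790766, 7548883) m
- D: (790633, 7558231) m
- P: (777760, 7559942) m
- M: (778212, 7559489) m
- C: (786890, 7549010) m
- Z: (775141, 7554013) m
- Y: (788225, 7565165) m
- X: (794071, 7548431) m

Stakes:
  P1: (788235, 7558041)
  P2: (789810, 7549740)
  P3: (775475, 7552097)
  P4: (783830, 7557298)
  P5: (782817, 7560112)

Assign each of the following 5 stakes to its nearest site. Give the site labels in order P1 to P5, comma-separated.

P1 → D (d²=5786504.00)
P2 → E (d²=1648385.00)
P3 → Z (d²=3782612.00)
P4 → M (d²=36362405.00)
P5 → M (d²=21594154.00)

D, E, Z, M, M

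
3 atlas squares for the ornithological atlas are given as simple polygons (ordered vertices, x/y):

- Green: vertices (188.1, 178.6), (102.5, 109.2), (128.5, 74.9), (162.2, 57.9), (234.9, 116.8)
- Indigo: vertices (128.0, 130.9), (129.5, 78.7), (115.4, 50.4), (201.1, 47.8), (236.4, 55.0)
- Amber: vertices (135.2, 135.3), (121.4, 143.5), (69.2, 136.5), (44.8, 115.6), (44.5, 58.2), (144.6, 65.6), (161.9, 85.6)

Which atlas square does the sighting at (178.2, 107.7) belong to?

Cast a ray rightward from (178.2, 107.7). For each polygon, the edges (by vertex number in listed order) whose endpoints lie on opposite sides of y = 107.7, where each meets that height, and whether that is right or left of the point:
Green: 2–3 at x≈103.64 (left), 4–5 at x≈223.67 (right) → 1 crossing.
Indigo: 1–2 at x≈128.67 (left), 5–1 at x≈161.13 (left) → 0 crossings.
Amber: 4–5 at x≈44.76 (left), 7–1 at x≈150.03 (left) → 0 crossings.
Only Green has an odd count, so the point is inside Green.

Green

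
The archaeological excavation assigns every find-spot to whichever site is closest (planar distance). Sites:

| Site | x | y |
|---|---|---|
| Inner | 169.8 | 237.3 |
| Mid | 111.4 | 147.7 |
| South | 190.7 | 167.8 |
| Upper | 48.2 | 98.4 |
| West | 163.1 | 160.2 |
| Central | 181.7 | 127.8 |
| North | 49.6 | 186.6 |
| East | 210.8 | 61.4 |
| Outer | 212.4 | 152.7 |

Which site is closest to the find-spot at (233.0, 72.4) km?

Squared distances to each site:
Inner: 31186.250; Mid: 20456.650; South: 10890.450; Upper: 34827.040; West: 12594.850; Central: 5700.850; North: 46677.200; East: 613.840; Outer: 6872.450.
Minimum at East.

East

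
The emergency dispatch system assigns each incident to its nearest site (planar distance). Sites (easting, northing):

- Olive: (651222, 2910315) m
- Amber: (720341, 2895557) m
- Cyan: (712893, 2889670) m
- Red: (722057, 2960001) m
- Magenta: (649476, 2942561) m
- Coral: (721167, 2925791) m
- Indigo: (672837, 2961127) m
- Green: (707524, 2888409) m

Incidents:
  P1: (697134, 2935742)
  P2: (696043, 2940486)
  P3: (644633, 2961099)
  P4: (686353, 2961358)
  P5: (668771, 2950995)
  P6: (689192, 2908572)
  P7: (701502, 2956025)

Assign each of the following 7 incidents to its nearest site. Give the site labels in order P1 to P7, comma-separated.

P1 → Coral (d²=676607490.00)
P2 → Coral (d²=847158401.00)
P3 → Magenta (d²=367112093.00)
P4 → Indigo (d²=182735617.00)
P5 → Indigo (d²=119189780.00)
P6 → Green (d²=742608793.00)
P7 → Red (d²=438316601.00)

Coral, Coral, Magenta, Indigo, Indigo, Green, Red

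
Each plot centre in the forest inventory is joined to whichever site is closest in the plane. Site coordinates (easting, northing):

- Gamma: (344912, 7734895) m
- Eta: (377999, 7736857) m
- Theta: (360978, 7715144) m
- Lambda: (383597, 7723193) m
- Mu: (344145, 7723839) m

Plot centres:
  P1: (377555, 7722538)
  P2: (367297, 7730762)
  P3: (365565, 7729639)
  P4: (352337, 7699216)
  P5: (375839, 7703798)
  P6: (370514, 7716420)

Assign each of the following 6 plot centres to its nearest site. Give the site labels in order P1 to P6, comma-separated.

P1 → Lambda (d²=36934789.00)
P2 → Eta (d²=151681829.00)
P3 → Eta (d²=206703880.00)
P4 → Theta (d²=328368065.00)
P5 → Theta (d²=349581037.00)
P6 → Theta (d²=92563472.00)

Lambda, Eta, Eta, Theta, Theta, Theta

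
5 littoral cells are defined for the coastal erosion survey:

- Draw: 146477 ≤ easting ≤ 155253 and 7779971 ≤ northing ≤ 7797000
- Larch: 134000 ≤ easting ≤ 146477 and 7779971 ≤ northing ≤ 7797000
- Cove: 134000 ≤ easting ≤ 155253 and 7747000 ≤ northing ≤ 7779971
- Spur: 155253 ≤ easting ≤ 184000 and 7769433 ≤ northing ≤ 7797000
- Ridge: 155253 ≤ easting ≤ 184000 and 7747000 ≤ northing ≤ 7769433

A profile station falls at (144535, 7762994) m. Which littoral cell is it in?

The point has easting = 144535 and northing = 7762994.
Only Cove satisfies 134000 ≤ easting ≤ 155253 and 7747000 ≤ northing ≤ 7779971.

Cove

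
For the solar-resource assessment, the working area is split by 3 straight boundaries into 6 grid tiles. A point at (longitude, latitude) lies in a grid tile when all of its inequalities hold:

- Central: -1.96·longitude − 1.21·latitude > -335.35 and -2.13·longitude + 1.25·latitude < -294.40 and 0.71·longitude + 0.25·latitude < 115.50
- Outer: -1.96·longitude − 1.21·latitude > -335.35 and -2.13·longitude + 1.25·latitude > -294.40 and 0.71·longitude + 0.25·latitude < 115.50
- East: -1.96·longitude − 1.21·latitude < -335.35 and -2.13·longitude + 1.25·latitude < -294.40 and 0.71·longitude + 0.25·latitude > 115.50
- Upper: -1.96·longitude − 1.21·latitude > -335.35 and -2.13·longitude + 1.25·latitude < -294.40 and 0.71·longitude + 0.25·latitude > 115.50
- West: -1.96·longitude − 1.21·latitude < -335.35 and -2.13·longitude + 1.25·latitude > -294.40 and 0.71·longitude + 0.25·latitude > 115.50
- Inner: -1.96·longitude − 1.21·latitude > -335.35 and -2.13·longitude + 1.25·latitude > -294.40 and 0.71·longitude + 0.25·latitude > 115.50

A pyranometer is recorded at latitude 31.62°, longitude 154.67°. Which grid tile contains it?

West

-1.96·154.67 − 1.21·31.62 = -341.413, which is < -335.35
-2.13·154.67 + 1.25·31.62 = -289.922, which is > -294.40
0.71·154.67 + 0.25·31.62 = 117.721, which is > 115.50
This sign pattern matches West.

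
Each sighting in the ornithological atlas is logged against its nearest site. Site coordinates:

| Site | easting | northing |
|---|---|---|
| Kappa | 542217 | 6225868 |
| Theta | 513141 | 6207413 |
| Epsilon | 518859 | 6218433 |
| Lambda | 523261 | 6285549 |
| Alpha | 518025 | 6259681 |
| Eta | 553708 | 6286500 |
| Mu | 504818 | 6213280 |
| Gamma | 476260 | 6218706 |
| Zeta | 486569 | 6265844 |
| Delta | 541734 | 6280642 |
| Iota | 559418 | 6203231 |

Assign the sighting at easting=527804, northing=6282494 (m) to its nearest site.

Squared distances to each site:
Kappa: 3414238445.000; Theta: 5852160130.000; Epsilon: 4183824746.000; Lambda: 29971874.000; Alpha: 616061810.000; Eta: 687065252.000; Mu: 5318933992.000; Gamma: 6725692880.000; Zeta: 1977547725.000; Delta: 197474804.000; Iota: 7282068165.000.
Minimum at Lambda.

Lambda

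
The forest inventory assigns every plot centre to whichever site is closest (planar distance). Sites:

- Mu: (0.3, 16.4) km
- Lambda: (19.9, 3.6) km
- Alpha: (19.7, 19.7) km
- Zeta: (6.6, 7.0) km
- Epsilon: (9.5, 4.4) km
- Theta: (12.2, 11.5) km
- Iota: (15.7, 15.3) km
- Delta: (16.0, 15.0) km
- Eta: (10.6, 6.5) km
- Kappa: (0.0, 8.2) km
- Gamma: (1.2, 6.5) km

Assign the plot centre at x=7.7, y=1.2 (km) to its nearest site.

Squared distances to each site:
Mu: 285.800; Lambda: 154.600; Alpha: 486.250; Zeta: 34.850; Epsilon: 13.480; Theta: 126.340; Iota: 262.810; Delta: 259.330; Eta: 36.500; Kappa: 108.290; Gamma: 70.340.
Minimum at Epsilon.

Epsilon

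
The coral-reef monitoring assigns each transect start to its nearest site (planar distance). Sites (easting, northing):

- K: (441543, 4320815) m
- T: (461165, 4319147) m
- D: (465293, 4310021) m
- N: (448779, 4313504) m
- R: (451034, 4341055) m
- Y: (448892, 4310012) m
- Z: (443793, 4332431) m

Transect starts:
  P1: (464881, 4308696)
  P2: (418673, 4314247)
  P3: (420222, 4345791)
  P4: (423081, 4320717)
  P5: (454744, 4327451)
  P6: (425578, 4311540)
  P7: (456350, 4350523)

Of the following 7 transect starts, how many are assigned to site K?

3

P1 → D
P2 → K
P3 → Z
P4 → K
P5 → T
P6 → K
P7 → R
3 of the 7 go to K.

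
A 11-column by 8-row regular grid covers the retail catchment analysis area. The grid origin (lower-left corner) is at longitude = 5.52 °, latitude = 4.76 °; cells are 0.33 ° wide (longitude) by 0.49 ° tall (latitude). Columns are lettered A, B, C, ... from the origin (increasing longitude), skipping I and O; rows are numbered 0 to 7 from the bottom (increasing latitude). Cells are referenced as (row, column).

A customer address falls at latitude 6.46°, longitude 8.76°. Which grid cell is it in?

(3, K)

Column index: ⌊(8.76 − 5.52) / 0.33⌋ = ⌊9.818⌋ = 9 → column K
Row offset from origin: ⌊(6.46 − 4.76) / 0.49⌋ = ⌊3.469⌋ = 3 → row 3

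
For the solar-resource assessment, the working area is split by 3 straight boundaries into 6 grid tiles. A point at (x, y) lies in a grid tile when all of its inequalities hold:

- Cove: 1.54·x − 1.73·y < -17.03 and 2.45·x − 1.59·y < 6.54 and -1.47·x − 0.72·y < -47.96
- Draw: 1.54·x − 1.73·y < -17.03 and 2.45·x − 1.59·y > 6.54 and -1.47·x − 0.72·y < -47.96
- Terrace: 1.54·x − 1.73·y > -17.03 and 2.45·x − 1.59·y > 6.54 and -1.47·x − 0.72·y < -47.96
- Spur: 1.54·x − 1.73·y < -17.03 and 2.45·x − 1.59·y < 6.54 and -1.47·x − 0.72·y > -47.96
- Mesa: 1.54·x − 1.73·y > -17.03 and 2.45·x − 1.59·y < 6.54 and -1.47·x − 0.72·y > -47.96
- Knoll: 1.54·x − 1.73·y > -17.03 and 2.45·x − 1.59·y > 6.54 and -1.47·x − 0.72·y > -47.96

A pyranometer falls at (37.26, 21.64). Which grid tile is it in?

Terrace

1.54·37.26 − 1.73·21.64 = 19.943, which is > -17.03
2.45·37.26 − 1.59·21.64 = 56.879, which is > 6.54
-1.47·37.26 − 0.72·21.64 = -70.353, which is < -47.96
This sign pattern matches Terrace.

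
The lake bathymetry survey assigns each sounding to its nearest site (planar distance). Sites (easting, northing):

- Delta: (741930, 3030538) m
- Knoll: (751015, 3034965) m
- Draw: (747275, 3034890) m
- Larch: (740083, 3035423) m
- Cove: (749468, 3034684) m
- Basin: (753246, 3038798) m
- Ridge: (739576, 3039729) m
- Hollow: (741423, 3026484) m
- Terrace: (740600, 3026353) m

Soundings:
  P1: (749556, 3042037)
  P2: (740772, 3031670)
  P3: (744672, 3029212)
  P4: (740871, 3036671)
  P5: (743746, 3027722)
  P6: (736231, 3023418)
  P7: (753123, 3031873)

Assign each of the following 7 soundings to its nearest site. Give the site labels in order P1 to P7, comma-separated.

Basin, Delta, Delta, Larch, Hollow, Terrace, Knoll

P1 → Basin (d²=24107221.00)
P2 → Delta (d²=2622388.00)
P3 → Delta (d²=9276840.00)
P4 → Larch (d²=2178448.00)
P5 → Hollow (d²=6928973.00)
P6 → Terrace (d²=27702386.00)
P7 → Knoll (d²=14004128.00)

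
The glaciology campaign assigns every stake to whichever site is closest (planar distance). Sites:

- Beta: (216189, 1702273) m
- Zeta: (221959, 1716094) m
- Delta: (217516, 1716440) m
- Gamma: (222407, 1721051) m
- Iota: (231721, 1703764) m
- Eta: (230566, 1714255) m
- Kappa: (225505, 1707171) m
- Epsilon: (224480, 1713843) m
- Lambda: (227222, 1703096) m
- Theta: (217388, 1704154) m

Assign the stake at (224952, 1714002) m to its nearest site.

Squared distances to each site:
Beta: 214359610.000; Zeta: 13334513.000; Delta: 61237940.000; Gamma: 56165426.000; Iota: 150636005.000; Eta: 31581005.000; Kappa: 46968370.000; Epsilon: 248065.000; Lambda: 124093736.000; Theta: 154197200.000.
Minimum at Epsilon.

Epsilon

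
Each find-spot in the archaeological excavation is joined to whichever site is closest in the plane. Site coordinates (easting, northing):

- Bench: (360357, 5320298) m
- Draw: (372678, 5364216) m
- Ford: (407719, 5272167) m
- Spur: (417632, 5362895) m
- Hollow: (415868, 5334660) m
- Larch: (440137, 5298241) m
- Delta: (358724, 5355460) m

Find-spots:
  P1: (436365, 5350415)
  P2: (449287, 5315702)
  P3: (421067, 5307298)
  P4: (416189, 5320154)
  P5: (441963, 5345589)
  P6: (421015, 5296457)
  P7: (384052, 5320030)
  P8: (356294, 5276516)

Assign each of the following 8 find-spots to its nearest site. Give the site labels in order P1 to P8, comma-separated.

Spur, Larch, Larch, Hollow, Hollow, Larch, Bench, Bench

P1 → Spur (d²=506675689.00)
P2 → Larch (d²=388609021.00)
P3 → Larch (d²=445694149.00)
P4 → Hollow (d²=210527077.00)
P5 → Hollow (d²=800392066.00)
P6 → Larch (d²=368833540.00)
P7 → Bench (d²=561524849.00)
P8 → Bench (d²=1933371493.00)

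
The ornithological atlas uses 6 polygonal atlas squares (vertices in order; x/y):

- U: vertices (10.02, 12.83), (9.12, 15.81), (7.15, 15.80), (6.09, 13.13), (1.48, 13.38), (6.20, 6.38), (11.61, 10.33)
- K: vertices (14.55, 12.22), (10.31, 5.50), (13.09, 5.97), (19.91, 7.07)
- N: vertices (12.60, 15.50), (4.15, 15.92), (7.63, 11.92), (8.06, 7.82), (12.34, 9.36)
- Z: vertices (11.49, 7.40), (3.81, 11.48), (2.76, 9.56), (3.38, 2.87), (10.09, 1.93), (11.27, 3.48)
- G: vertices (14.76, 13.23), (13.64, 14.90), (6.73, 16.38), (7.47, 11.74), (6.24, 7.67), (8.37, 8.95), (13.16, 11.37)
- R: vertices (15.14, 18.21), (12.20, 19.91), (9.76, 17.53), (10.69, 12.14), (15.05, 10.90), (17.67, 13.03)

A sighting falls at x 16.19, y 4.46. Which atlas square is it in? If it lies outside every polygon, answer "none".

none

Cast a ray rightward from (16.19, 4.46). For each polygon, the edges (by vertex number in listed order) whose endpoints lie on opposite sides of y = 4.46, where each meets that height, and whether that is right or left of the point:
U: no edge straddles that height → 0 crossings.
K: no edge straddles that height → 0 crossings.
N: no edge straddles that height → 0 crossings.
Z: 3–4 at x≈3.233 (left), 6–1 at x≈11.325 (left) → 0 crossings.
G: no edge straddles that height → 0 crossings.
R: no edge straddles that height → 0 crossings.
All counts are even, so the point lies outside every listed polygon.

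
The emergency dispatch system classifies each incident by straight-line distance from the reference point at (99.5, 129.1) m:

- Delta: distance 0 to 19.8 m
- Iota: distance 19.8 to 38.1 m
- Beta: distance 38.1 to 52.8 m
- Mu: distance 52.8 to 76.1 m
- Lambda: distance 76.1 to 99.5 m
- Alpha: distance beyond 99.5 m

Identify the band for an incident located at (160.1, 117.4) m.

Mu

Distance = √((160.1−99.5)² + (117.4−129.1)²) = √(3672.360 + 136.890) = 61.719 m.
52.8 ≤ 61.719 < 76.1 → Mu.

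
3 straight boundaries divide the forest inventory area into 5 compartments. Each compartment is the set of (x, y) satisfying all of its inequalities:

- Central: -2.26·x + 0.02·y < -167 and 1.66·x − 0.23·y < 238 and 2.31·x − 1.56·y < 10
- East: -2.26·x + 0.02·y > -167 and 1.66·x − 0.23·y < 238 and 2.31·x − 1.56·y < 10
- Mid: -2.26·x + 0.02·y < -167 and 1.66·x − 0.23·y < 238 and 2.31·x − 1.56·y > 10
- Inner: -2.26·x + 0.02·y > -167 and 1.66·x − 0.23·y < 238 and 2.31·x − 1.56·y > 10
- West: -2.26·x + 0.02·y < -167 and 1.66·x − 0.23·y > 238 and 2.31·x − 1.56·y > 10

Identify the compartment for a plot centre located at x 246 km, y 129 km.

-2.26·246 + 0.02·129 = -553.380, which is < -167
1.66·246 − 0.23·129 = 378.690, which is > 238
2.31·246 − 1.56·129 = 367.020, which is > 10
This sign pattern matches West.

West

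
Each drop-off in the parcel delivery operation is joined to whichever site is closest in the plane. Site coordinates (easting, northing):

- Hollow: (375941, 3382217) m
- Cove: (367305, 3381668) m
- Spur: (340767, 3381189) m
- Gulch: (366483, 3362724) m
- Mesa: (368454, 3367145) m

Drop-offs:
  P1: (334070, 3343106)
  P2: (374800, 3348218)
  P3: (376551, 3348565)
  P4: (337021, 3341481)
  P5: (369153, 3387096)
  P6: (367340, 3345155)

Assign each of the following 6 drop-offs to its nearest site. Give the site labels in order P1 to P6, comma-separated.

Gulch, Gulch, Gulch, Gulch, Cove, Gulch

P1 → Gulch (d²=1435468493.00)
P2 → Gulch (d²=279596525.00)
P3 → Gulch (d²=301841905.00)
P4 → Gulch (d²=1319274493.00)
P5 → Cove (d²=32878288.00)
P6 → Gulch (d²=309404210.00)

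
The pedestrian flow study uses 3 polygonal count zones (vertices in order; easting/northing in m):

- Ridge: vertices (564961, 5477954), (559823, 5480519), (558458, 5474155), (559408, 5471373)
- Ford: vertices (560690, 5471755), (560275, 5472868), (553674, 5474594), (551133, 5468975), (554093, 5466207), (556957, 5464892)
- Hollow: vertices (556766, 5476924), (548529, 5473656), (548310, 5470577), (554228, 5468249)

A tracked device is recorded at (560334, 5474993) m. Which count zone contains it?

Ridge

Cast a ray rightward from (560334, 5474993). For each polygon, the edges (by vertex number in listed order) whose endpoints lie on opposite sides of northing = 5474993, where each meets that height, and whether that is right or left of the point:
Ridge: 2–3 at easting≈558637.7 (left), 4–1 at easting≈562462.5 (right) → 1 crossing.
Ford: no edge straddles that height → 0 crossings.
Hollow: 1–2 at easting≈551898.9 (left), 4–1 at easting≈556201.1 (left) → 0 crossings.
Only Ridge has an odd count, so the point is inside Ridge.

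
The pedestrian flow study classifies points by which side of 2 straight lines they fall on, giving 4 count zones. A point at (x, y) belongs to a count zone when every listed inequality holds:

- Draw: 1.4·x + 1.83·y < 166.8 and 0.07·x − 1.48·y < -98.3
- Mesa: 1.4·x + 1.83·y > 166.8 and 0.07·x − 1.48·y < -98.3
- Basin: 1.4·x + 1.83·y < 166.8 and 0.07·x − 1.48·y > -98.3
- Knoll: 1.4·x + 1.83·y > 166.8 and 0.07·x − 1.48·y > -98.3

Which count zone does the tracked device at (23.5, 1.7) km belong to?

1.4·23.5 + 1.83·1.7 = 36.011, which is < 166.8
0.07·23.5 − 1.48·1.7 = -0.871, which is > -98.3
This sign pattern matches Basin.

Basin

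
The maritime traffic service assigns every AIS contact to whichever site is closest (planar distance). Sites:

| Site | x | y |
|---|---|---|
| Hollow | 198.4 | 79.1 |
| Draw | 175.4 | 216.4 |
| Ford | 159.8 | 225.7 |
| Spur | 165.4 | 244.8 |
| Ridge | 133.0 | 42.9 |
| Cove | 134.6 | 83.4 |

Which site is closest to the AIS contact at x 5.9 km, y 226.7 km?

Ford

Squared distances to each site:
Hollow: 58842.010; Draw: 28836.340; Ford: 23686.210; Spur: 25767.860; Ridge: 49936.850; Cove: 37098.580.
Minimum at Ford.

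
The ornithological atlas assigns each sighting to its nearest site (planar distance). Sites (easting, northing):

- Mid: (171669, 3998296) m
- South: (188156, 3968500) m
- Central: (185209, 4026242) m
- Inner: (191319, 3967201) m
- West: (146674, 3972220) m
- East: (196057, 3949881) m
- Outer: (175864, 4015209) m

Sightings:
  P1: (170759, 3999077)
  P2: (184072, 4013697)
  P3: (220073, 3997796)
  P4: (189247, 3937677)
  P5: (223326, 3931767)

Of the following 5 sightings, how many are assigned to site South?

0

P1 → Mid
P2 → Outer
P3 → Inner
P4 → East
P5 → East
0 of the 5 go to South.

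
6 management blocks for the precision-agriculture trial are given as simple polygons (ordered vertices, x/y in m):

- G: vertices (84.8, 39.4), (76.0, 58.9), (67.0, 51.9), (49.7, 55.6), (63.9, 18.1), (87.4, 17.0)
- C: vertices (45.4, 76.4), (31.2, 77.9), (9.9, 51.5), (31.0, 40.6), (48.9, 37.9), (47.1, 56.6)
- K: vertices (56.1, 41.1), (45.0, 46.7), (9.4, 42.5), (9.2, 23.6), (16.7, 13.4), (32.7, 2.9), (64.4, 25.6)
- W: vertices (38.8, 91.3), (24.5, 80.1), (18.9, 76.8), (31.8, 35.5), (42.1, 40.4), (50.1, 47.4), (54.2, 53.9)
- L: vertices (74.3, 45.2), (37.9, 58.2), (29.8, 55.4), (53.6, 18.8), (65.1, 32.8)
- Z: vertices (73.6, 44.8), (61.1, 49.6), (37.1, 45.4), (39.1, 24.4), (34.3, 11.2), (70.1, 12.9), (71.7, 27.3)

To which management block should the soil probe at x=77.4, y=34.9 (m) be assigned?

G

Cast a ray rightward from (77.4, 34.9). For each polygon, the edges (by vertex number in listed order) whose endpoints lie on opposite sides of y = 34.9, where each meets that height, and whether that is right or left of the point:
G: 4–5 at x≈57.54 (left), 6–1 at x≈85.32 (right) → 1 crossing.
C: no edge straddles that height → 0 crossings.
K: 3–4 at x≈9.32 (left), 7–1 at x≈59.42 (left) → 0 crossings.
W: no edge straddles that height → 0 crossings.
L: 3–4 at x≈43.13 (left), 5–1 at x≈66.66 (left) → 0 crossings.
Z: 3–4 at x≈38.10 (left), 7–1 at x≈72.53 (left) → 0 crossings.
Only G has an odd count, so the point is inside G.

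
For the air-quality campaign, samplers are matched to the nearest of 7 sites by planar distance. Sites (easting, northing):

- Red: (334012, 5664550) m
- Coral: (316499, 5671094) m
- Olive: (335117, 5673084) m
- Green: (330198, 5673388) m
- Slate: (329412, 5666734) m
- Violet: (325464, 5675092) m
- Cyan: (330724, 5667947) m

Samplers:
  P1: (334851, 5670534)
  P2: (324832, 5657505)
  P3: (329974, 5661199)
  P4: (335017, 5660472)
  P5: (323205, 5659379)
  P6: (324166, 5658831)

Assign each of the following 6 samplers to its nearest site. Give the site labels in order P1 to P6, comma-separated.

Olive, Slate, Red, Red, Slate, Slate

P1 → Olive (d²=6573256.00)
P2 → Slate (d²=106150841.00)
P3 → Red (d²=27534645.00)
P4 → Red (d²=17640109.00)
P5 → Slate (d²=92622874.00)
P6 → Slate (d²=89977925.00)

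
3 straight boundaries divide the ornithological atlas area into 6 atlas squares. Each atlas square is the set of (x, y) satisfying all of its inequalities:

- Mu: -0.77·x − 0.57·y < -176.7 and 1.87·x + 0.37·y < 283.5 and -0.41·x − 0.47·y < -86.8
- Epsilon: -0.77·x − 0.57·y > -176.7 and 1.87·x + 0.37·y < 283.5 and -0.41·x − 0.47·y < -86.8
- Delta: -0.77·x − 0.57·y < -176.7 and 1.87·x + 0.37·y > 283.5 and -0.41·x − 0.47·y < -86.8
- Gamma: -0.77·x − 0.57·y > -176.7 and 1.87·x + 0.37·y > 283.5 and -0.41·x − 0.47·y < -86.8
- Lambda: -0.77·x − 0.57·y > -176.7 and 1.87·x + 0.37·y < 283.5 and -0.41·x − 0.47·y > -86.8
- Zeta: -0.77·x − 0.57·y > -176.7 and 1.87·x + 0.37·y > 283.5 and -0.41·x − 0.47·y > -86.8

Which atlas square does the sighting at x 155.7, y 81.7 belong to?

Gamma

-0.77·155.7 − 0.57·81.7 = -166.458, which is > -176.7
1.87·155.7 + 0.37·81.7 = 321.388, which is > 283.5
-0.41·155.7 − 0.47·81.7 = -102.236, which is < -86.8
This sign pattern matches Gamma.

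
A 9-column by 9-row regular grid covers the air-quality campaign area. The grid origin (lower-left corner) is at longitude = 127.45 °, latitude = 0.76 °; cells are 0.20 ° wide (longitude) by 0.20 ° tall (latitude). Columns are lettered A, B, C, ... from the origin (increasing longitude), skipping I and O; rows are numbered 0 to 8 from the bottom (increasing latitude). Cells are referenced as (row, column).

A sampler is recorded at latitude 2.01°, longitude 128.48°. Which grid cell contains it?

Column index: ⌊(128.48 − 127.45) / 0.20⌋ = ⌊5.150⌋ = 5 → column F
Row offset from origin: ⌊(2.01 − 0.76) / 0.20⌋ = ⌊6.250⌋ = 6 → row 6

(6, F)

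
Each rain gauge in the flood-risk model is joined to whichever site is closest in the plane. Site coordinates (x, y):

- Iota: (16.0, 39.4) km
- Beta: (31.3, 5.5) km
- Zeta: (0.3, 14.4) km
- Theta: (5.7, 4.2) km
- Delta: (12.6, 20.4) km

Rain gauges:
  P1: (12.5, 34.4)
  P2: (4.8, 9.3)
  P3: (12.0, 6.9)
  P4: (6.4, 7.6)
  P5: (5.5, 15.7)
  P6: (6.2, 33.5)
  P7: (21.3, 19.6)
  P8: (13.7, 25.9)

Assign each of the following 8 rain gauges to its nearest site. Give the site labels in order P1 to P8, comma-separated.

P1 → Iota (d²=37.25)
P2 → Theta (d²=26.82)
P3 → Theta (d²=46.98)
P4 → Theta (d²=12.05)
P5 → Zeta (d²=28.73)
P6 → Iota (d²=130.85)
P7 → Delta (d²=76.33)
P8 → Delta (d²=31.46)

Iota, Theta, Theta, Theta, Zeta, Iota, Delta, Delta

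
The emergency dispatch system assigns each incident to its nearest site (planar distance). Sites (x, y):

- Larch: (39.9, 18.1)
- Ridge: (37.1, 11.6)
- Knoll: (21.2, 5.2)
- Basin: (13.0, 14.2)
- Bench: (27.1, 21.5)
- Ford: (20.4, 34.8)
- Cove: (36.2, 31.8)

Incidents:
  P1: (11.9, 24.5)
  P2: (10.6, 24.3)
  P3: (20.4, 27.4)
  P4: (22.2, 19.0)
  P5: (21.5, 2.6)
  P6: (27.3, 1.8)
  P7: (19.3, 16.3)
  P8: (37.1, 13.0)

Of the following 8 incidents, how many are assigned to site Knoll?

P1 → Basin
P2 → Basin
P3 → Ford
P4 → Bench
P5 → Knoll
P6 → Knoll
P7 → Basin
P8 → Ridge
2 of the 8 go to Knoll.

2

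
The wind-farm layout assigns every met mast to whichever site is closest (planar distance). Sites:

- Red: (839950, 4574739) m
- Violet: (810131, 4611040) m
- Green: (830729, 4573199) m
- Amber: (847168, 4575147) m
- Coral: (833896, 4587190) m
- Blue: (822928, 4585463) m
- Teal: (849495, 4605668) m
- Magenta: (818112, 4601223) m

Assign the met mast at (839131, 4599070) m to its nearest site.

Squared distances to each site:
Red: 592668322.000; Violet: 984280900.000; Green: 739902245.000; Amber: 636903298.000; Coral: 168539625.000; Blue: 447687658.000; Teal: 150946100.000; Magenta: 446433770.000.
Minimum at Teal.

Teal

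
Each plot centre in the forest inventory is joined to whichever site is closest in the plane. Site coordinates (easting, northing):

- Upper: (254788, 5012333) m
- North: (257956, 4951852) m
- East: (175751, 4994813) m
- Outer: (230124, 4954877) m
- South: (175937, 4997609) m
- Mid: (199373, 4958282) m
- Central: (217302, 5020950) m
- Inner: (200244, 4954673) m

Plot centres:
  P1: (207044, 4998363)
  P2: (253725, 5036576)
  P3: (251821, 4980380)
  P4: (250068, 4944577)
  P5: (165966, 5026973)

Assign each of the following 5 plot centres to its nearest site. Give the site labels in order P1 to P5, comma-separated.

Central, Upper, North, North, South

P1 → Central (d²=615399133.00)
P2 → Upper (d²=588853018.00)
P3 → North (d²=851485009.00)
P4 → North (d²=115146169.00)
P5 → South (d²=961665337.00)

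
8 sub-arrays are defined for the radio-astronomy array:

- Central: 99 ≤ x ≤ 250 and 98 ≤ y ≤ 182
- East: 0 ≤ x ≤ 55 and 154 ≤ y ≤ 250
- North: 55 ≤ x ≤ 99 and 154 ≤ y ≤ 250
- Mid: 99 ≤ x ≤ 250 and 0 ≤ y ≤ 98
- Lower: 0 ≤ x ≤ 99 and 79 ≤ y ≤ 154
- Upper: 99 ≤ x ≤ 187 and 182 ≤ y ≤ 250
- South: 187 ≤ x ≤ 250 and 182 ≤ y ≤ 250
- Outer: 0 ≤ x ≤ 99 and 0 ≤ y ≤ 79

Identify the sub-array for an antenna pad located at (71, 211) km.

North

The point has x = 71 and y = 211.
Only North satisfies 55 ≤ x ≤ 99 and 154 ≤ y ≤ 250.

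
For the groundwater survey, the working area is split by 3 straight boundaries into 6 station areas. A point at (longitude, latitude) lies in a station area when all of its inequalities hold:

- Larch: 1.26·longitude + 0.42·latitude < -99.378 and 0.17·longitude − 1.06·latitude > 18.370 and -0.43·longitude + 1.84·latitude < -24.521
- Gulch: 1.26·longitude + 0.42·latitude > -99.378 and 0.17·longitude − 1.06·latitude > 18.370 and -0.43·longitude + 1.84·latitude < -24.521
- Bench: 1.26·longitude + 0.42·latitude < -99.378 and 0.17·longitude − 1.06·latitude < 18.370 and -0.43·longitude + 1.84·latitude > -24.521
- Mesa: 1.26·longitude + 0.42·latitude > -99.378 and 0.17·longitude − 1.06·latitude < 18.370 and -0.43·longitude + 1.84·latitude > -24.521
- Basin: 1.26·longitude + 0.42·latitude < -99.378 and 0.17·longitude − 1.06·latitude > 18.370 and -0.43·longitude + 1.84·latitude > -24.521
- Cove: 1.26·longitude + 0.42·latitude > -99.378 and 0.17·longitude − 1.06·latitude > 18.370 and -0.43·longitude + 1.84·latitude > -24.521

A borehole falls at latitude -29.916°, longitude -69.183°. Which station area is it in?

1.26·-69.183 + 0.42·-29.916 = -99.735, which is < -99.378
0.17·-69.183 − 1.06·-29.916 = 19.950, which is > 18.370
-0.43·-69.183 + 1.84·-29.916 = -25.297, which is < -24.521
This sign pattern matches Larch.

Larch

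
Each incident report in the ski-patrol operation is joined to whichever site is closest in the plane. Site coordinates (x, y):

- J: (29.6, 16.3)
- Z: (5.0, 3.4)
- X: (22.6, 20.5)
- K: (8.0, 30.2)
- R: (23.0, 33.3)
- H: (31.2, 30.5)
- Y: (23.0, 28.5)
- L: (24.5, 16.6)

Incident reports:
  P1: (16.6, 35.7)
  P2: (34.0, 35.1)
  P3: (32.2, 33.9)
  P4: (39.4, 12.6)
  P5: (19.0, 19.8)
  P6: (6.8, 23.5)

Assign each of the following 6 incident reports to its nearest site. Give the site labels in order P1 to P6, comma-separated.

P1 → R (d²=46.72)
P2 → H (d²=29.00)
P3 → H (d²=12.56)
P4 → J (d²=109.73)
P5 → X (d²=13.45)
P6 → K (d²=46.33)

R, H, H, J, X, K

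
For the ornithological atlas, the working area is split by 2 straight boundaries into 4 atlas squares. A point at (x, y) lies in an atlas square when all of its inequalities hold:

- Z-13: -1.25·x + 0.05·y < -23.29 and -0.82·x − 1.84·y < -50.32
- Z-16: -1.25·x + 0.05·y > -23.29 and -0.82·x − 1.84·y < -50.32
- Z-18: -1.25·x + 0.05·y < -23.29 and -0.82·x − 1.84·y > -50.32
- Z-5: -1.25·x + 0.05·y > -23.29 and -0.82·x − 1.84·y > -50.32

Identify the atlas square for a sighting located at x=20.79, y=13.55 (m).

Z-18

-1.25·20.79 + 0.05·13.55 = -25.310, which is < -23.29
-0.82·20.79 − 1.84·13.55 = -41.980, which is > -50.32
This sign pattern matches Z-18.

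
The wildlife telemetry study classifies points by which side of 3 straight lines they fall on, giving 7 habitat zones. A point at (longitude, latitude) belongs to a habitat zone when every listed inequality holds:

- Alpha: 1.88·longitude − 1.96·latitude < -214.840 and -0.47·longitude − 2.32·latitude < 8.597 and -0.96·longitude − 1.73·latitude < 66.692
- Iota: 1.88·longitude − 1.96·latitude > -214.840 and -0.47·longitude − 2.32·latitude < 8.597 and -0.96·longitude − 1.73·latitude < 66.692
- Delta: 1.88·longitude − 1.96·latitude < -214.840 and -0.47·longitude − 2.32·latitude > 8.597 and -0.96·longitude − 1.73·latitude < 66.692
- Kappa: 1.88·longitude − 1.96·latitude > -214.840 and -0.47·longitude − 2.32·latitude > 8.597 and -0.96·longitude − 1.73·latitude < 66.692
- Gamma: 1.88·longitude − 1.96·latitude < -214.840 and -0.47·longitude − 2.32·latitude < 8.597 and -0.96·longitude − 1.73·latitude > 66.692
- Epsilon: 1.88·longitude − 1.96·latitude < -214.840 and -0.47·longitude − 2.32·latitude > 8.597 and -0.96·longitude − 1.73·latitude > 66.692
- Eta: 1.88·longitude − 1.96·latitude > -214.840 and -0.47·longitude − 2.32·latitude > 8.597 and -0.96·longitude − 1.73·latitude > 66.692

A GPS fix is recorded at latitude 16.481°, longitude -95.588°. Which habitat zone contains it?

1.88·-95.588 − 1.96·16.481 = -212.008, which is > -214.840
-0.47·-95.588 − 2.32·16.481 = 6.690, which is < 8.597
-0.96·-95.588 − 1.73·16.481 = 63.252, which is < 66.692
This sign pattern matches Iota.

Iota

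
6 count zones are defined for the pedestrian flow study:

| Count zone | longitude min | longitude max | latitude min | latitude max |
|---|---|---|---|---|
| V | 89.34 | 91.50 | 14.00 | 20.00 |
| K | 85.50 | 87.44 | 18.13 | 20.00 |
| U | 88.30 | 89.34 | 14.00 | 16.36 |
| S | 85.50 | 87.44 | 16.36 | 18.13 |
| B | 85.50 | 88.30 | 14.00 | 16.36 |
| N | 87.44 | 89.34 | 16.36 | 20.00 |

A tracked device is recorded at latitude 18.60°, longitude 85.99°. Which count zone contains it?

The point has longitude = 85.99 and latitude = 18.60.
Only K satisfies 85.50 ≤ longitude ≤ 87.44 and 18.13 ≤ latitude ≤ 20.00.

K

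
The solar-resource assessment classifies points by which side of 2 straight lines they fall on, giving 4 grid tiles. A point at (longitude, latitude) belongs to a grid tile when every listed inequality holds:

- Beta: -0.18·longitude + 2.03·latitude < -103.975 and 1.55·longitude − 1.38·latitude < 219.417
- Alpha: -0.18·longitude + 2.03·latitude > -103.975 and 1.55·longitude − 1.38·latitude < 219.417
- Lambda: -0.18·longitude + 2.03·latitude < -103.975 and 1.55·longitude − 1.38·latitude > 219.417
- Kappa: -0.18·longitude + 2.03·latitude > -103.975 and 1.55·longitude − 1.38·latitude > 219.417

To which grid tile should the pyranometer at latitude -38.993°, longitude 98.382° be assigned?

-0.18·98.382 + 2.03·-38.993 = -96.865, which is > -103.975
1.55·98.382 − 1.38·-38.993 = 206.302, which is < 219.417
This sign pattern matches Alpha.

Alpha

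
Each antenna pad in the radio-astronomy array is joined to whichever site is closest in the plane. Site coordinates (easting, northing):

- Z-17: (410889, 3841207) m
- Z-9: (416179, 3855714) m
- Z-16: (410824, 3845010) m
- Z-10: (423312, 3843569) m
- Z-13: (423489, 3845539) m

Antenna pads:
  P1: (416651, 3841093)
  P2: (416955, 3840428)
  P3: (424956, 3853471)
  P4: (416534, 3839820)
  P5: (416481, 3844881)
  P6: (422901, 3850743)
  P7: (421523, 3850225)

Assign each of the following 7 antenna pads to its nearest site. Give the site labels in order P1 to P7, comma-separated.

Z-17, Z-17, Z-13, Z-17, Z-16, Z-13, Z-13

P1 → Z-17 (d²=33213640.00)
P2 → Z-17 (d²=37403197.00)
P3 → Z-13 (d²=65068713.00)
P4 → Z-17 (d²=33789794.00)
P5 → Z-16 (d²=32018290.00)
P6 → Z-13 (d²=27427360.00)
P7 → Z-13 (d²=25823752.00)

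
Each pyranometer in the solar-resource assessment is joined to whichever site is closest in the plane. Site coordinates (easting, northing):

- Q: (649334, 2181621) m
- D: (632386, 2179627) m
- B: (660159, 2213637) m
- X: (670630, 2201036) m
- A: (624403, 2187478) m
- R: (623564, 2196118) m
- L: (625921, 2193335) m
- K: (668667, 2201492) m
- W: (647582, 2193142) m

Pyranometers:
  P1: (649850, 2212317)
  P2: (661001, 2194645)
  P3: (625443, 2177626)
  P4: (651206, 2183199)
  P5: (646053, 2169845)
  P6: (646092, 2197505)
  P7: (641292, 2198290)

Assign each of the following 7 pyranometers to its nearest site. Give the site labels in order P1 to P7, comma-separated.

B, K, D, Q, Q, W, W

P1 → B (d²=108017881.00)
P2 → K (d²=105648965.00)
P3 → D (d²=52209250.00)
P4 → Q (d²=5994468.00)
P5 → Q (d²=149439137.00)
P6 → W (d²=21255869.00)
P7 → W (d²=66066004.00)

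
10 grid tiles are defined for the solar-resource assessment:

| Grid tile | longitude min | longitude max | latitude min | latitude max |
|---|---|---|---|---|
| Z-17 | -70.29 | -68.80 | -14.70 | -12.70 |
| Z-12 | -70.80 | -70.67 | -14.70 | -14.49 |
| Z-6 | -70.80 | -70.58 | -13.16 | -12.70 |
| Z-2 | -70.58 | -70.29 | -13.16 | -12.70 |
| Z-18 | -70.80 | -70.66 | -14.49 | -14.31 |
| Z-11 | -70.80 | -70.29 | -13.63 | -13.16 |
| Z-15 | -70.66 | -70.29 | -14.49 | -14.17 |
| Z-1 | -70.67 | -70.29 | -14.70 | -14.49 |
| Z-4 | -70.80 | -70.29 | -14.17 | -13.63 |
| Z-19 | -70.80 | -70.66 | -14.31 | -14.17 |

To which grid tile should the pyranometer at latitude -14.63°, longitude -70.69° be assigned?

The point has longitude = -70.69 and latitude = -14.63.
Only Z-12 satisfies -70.80 ≤ longitude ≤ -70.67 and -14.70 ≤ latitude ≤ -14.49.

Z-12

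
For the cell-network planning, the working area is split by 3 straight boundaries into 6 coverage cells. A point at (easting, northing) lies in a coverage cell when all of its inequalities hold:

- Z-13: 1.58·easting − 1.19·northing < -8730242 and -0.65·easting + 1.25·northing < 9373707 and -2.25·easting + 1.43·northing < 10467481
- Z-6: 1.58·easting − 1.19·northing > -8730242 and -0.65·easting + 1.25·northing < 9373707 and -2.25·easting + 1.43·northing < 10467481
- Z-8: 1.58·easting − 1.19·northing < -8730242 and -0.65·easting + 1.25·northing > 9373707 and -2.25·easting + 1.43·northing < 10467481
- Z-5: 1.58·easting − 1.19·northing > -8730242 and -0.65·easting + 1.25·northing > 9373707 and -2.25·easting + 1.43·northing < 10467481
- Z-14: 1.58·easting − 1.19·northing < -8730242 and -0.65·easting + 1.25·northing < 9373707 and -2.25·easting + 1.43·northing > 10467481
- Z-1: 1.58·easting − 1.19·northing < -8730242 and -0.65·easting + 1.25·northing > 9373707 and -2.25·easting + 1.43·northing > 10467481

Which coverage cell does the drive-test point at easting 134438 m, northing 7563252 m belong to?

1.58·134438 − 1.19·7563252 = -8787857.840, which is < -8730242
-0.65·134438 + 1.25·7563252 = 9366680.300, which is < 9373707
-2.25·134438 + 1.43·7563252 = 10512964.860, which is > 10467481
This sign pattern matches Z-14.

Z-14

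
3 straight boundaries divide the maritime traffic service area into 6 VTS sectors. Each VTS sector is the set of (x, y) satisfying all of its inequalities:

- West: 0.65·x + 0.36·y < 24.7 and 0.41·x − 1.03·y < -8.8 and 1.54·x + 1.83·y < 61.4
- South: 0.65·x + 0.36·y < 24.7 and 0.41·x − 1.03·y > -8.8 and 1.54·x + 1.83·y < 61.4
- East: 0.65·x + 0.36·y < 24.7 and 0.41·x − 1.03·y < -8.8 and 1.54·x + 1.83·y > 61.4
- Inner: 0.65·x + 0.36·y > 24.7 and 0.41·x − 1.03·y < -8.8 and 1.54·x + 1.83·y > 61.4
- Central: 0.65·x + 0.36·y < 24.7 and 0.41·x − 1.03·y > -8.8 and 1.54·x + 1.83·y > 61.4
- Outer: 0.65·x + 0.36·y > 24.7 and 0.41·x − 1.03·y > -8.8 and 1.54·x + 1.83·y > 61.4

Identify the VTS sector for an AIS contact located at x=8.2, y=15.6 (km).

0.65·8.2 + 0.36·15.6 = 10.946, which is < 24.7
0.41·8.2 − 1.03·15.6 = -12.706, which is < -8.8
1.54·8.2 + 1.83·15.6 = 41.176, which is < 61.4
This sign pattern matches West.

West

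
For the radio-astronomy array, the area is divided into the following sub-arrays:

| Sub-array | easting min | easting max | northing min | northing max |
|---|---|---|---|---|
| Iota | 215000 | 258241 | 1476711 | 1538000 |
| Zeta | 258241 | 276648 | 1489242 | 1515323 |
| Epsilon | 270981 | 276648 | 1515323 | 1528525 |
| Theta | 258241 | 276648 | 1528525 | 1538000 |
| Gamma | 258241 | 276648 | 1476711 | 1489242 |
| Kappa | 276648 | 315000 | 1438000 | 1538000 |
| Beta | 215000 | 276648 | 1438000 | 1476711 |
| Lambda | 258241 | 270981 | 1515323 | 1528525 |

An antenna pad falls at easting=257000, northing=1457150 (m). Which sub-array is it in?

Beta

The point has easting = 257000 and northing = 1457150.
Only Beta satisfies 215000 ≤ easting ≤ 276648 and 1438000 ≤ northing ≤ 1476711.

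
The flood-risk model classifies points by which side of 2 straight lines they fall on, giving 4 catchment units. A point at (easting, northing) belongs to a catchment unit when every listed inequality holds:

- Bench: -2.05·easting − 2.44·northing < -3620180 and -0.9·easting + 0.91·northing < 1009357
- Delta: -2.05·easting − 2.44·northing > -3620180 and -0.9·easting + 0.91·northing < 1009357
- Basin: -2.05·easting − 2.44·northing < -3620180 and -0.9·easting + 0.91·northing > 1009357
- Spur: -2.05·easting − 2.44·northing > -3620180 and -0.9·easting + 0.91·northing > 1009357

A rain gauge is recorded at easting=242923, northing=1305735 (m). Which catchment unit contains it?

Bench

-2.05·242923 − 2.44·1305735 = -3683985.550, which is < -3620180
-0.9·242923 + 0.91·1305735 = 969588.150, which is < 1009357
This sign pattern matches Bench.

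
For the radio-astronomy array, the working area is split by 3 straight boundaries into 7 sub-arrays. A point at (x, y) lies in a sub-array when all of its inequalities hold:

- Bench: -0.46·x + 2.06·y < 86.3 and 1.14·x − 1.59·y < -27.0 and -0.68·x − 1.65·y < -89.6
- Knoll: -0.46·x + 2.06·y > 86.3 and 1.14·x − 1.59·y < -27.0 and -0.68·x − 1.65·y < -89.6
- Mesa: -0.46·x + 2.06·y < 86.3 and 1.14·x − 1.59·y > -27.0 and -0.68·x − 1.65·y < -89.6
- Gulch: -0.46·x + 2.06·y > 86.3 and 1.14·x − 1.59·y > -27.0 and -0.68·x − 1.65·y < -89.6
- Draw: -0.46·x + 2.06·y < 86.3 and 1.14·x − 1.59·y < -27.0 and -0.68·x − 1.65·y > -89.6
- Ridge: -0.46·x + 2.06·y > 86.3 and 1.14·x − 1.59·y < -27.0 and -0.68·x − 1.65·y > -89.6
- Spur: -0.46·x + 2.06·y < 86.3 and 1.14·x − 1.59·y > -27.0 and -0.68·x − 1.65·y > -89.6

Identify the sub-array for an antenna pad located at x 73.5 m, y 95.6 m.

-0.46·73.5 + 2.06·95.6 = 163.126, which is > 86.3
1.14·73.5 − 1.59·95.6 = -68.214, which is < -27.0
-0.68·73.5 − 1.65·95.6 = -207.720, which is < -89.6
This sign pattern matches Knoll.

Knoll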